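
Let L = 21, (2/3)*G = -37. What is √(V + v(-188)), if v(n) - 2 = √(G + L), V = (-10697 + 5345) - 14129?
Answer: √(-77916 + 2*I*√138)/2 ≈ 0.021042 + 139.57*I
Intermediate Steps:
G = -111/2 (G = (3/2)*(-37) = -111/2 ≈ -55.500)
V = -19481 (V = -5352 - 14129 = -19481)
v(n) = 2 + I*√138/2 (v(n) = 2 + √(-111/2 + 21) = 2 + √(-69/2) = 2 + I*√138/2)
√(V + v(-188)) = √(-19481 + (2 + I*√138/2)) = √(-19479 + I*√138/2)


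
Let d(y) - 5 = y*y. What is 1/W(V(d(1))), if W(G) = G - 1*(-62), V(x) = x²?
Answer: 1/98 ≈ 0.010204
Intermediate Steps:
d(y) = 5 + y² (d(y) = 5 + y*y = 5 + y²)
W(G) = 62 + G (W(G) = G + 62 = 62 + G)
1/W(V(d(1))) = 1/(62 + (5 + 1²)²) = 1/(62 + (5 + 1)²) = 1/(62 + 6²) = 1/(62 + 36) = 1/98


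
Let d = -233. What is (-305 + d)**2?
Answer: 289444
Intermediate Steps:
(-305 + d)**2 = (-305 - 233)**2 = (-538)**2 = 289444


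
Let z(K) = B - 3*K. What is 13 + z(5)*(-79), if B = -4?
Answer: 1514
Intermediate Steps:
z(K) = -4 - 3*K
13 + z(5)*(-79) = 13 + (-4 - 3*5)*(-79) = 13 + (-4 - 15)*(-79) = 13 - 19*(-79) = 13 + 1501 = 1514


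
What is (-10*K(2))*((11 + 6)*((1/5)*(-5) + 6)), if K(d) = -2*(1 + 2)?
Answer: 5100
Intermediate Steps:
K(d) = -6 (K(d) = -2*3 = -6)
(-10*K(2))*((11 + 6)*((1/5)*(-5) + 6)) = (-10*(-6))*((11 + 6)*((1/5)*(-5) + 6)) = 60*(17*((1*(⅕))*(-5) + 6)) = 60*(17*((⅕)*(-5) + 6)) = 60*(17*(-1 + 6)) = 60*(17*5) = 60*85 = 5100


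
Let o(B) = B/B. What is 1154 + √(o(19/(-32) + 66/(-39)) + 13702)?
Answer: 1154 + √13703 ≈ 1271.1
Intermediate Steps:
o(B) = 1
1154 + √(o(19/(-32) + 66/(-39)) + 13702) = 1154 + √(1 + 13702) = 1154 + √13703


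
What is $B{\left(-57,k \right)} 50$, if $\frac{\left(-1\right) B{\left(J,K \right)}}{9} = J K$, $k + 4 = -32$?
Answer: $-923400$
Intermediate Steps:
$k = -36$ ($k = -4 - 32 = -36$)
$B{\left(J,K \right)} = - 9 J K$
$B{\left(-57,k \right)} 50 = \left(-9\right) \left(-57\right) \left(-36\right) 50 = \left(-18468\right) 50 = -923400$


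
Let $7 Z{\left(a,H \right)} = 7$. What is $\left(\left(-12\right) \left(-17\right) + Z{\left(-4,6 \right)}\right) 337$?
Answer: $69085$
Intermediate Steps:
$Z{\left(a,H \right)} = 1$ ($Z{\left(a,H \right)} = \frac{1}{7} \cdot 7 = 1$)
$\left(\left(-12\right) \left(-17\right) + Z{\left(-4,6 \right)}\right) 337 = \left(\left(-12\right) \left(-17\right) + 1\right) 337 = \left(204 + 1\right) 337 = 205 \cdot 337 = 69085$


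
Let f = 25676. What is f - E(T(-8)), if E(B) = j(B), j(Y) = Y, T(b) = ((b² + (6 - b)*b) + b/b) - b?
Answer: 25715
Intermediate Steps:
T(b) = 1 + b² - b + b*(6 - b) (T(b) = ((b² + b*(6 - b)) + 1) - b = (1 + b² + b*(6 - b)) - b = 1 + b² - b + b*(6 - b))
E(B) = B
f - E(T(-8)) = 25676 - (1 + 5*(-8)) = 25676 - (1 - 40) = 25676 - 1*(-39) = 25676 + 39 = 25715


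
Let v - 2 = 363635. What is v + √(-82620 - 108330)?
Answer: 363637 + 5*I*√7638 ≈ 3.6364e+5 + 436.98*I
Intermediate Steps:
v = 363637 (v = 2 + 363635 = 363637)
v + √(-82620 - 108330) = 363637 + √(-82620 - 108330) = 363637 + √(-190950) = 363637 + 5*I*√7638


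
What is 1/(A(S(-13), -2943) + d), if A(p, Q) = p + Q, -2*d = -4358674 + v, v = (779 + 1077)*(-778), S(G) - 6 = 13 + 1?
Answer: 1/2898398 ≈ 3.4502e-7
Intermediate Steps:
S(G) = 20 (S(G) = 6 + (13 + 1) = 6 + 14 = 20)
v = -1443968 (v = 1856*(-778) = -1443968)
d = 2901321 (d = -(-4358674 - 1443968)/2 = -½*(-5802642) = 2901321)
A(p, Q) = Q + p
1/(A(S(-13), -2943) + d) = 1/((-2943 + 20) + 2901321) = 1/(-2923 + 2901321) = 1/2898398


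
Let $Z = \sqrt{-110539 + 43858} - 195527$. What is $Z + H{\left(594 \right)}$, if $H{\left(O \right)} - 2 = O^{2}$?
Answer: $157311 + 3 i \sqrt{7409} \approx 1.5731 \cdot 10^{5} + 258.23 i$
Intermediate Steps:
$Z = -195527 + 3 i \sqrt{7409}$ ($Z = \sqrt{-66681} - 195527 = 3 i \sqrt{7409} - 195527 = -195527 + 3 i \sqrt{7409} \approx -1.9553 \cdot 10^{5} + 258.23 i$)
$H{\left(O \right)} = 2 + O^{2}$
$Z + H{\left(594 \right)} = \left(-195527 + 3 i \sqrt{7409}\right) + \left(2 + 594^{2}\right) = \left(-195527 + 3 i \sqrt{7409}\right) + \left(2 + 352836\right) = \left(-195527 + 3 i \sqrt{7409}\right) + 352838 = 157311 + 3 i \sqrt{7409}$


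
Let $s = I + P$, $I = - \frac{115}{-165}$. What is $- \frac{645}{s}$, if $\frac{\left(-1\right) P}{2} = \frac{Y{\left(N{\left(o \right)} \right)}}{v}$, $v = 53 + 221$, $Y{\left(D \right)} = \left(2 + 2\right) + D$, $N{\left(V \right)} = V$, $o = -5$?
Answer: $- \frac{2916045}{3184} \approx -915.84$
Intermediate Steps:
$I = \frac{23}{33}$ ($I = \left(-115\right) \left(- \frac{1}{165}\right) = \frac{23}{33} \approx 0.69697$)
$Y{\left(D \right)} = 4 + D$
$v = 274$
$P = \frac{1}{137}$ ($P = - 2 \frac{4 - 5}{274} = - 2 \left(\left(-1\right) \frac{1}{274}\right) = \left(-2\right) \left(- \frac{1}{274}\right) = \frac{1}{137} \approx 0.0072993$)
$s = \frac{3184}{4521}$ ($s = \frac{23}{33} + \frac{1}{137} = \frac{3184}{4521} \approx 0.70427$)
$- \frac{645}{s} = - \frac{645}{\frac{3184}{4521}} = \left(-645\right) \frac{4521}{3184} = - \frac{2916045}{3184}$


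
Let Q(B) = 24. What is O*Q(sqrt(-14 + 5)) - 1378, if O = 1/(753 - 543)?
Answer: -48226/35 ≈ -1377.9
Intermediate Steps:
O = 1/210 ≈ 0.0047619
O*Q(sqrt(-14 + 5)) - 1378 = (1/210)*24 - 1378 = 4/35 - 1378 = -48226/35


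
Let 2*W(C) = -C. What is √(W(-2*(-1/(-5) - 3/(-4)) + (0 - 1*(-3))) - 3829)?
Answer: I*√382955/10 ≈ 61.883*I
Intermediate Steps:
W(C) = -C/2 (W(C) = (-C)/2 = -C/2)
√(W(-2*(-1/(-5) - 3/(-4)) + (0 - 1*(-3))) - 3829) = √(-(-2*(-1/(-5) - 3/(-4)) + (0 - 1*(-3)))/2 - 3829) = √(-(-2*(-1*(-⅕) - 3*(-¼)) + (0 + 3))/2 - 3829) = √(-(-2*(⅕ + ¾) + 3)/2 - 3829) = √(-(-2*19/20 + 3)/2 - 3829) = √(-(-19/10 + 3)/2 - 3829) = √(-½*11/10 - 3829) = √(-11/20 - 3829) = √(-76591/20) = I*√382955/10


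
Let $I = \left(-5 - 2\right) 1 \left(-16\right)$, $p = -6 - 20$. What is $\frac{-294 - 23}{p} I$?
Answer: $\frac{17752}{13} \approx 1365.5$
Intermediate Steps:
$p = -26$ ($p = -6 - 20 = -26$)
$I = 112$ ($I = \left(-7\right) 1 \left(-16\right) = \left(-7\right) \left(-16\right) = 112$)
$\frac{-294 - 23}{p} I = \frac{-294 - 23}{-26} \cdot 112 = \left(-317\right) \left(- \frac{1}{26}\right) 112 = \frac{317}{26} \cdot 112 = \frac{17752}{13}$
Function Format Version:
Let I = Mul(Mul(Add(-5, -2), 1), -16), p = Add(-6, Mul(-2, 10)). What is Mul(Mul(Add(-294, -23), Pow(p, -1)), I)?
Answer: Rational(17752, 13) ≈ 1365.5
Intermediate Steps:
p = -26 (p = Add(-6, -20) = -26)
I = 112 (I = Mul(Mul(-7, 1), -16) = Mul(-7, -16) = 112)
Mul(Mul(Add(-294, -23), Pow(p, -1)), I) = Mul(Mul(Add(-294, -23), Pow(-26, -1)), 112) = Mul(Mul(-317, Rational(-1, 26)), 112) = Mul(Rational(317, 26), 112) = Rational(17752, 13)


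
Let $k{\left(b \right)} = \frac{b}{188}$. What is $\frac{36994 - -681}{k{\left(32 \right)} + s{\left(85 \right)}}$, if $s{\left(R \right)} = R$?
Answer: $\frac{1770725}{4003} \approx 442.35$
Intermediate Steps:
$k{\left(b \right)} = \frac{b}{188}$ ($k{\left(b \right)} = b \frac{1}{188} = \frac{b}{188}$)
$\frac{36994 - -681}{k{\left(32 \right)} + s{\left(85 \right)}} = \frac{36994 - -681}{\frac{1}{188} \cdot 32 + 85} = \frac{36994 + \left(720 - 39\right)}{\frac{8}{47} + 85} = \frac{36994 + 681}{\frac{4003}{47}} = 37675 \cdot \frac{47}{4003} = \frac{1770725}{4003}$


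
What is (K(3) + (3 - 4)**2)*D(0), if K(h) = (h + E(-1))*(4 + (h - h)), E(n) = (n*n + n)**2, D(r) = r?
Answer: 0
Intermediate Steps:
E(n) = (n + n**2)**2 (E(n) = (n**2 + n)**2 = (n + n**2)**2)
K(h) = 4*h (K(h) = (h + (-1)**2*(1 - 1)**2)*(4 + (h - h)) = (h + 1*0**2)*(4 + 0) = (h + 1*0)*4 = (h + 0)*4 = h*4 = 4*h)
(K(3) + (3 - 4)**2)*D(0) = (4*3 + (3 - 4)**2)*0 = (12 + (-1)**2)*0 = (12 + 1)*0 = 13*0 = 0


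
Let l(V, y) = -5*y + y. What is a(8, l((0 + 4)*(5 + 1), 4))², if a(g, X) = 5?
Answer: 25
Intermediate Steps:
l(V, y) = -4*y
a(8, l((0 + 4)*(5 + 1), 4))² = 5² = 25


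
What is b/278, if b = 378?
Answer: 189/139 ≈ 1.3597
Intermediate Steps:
b/278 = 378/278 = 378*(1/278) = 189/139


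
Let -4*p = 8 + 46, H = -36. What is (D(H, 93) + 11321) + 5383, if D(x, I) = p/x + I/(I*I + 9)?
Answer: 192835429/11544 ≈ 16704.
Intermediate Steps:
p = -27/2 (p = -(8 + 46)/4 = -1/4*54 = -27/2 ≈ -13.500)
D(x, I) = -27/(2*x) + I/(9 + I**2) (D(x, I) = -27/(2*x) + I/(I*I + 9) = -27/(2*x) + I/(I**2 + 9) = -27/(2*x) + I/(9 + I**2))
(D(H, 93) + 11321) + 5383 = ((1/2)*(-243 - 27*93**2 + 2*93*(-36))/(-36*(9 + 93**2)) + 11321) + 5383 = ((1/2)*(-1/36)*(-243 - 27*8649 - 6696)/(9 + 8649) + 11321) + 5383 = ((1/2)*(-1/36)*(-243 - 233523 - 6696)/8658 + 11321) + 5383 = ((1/2)*(-1/36)*(1/8658)*(-240462) + 11321) + 5383 = (4453/11544 + 11321) + 5383 = 130694077/11544 + 5383 = 192835429/11544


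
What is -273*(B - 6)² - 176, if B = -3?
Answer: -22289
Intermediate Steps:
-273*(B - 6)² - 176 = -273*(-3 - 6)² - 176 = -273*(-9)² - 176 = -273*81 - 176 = -22113 - 176 = -22289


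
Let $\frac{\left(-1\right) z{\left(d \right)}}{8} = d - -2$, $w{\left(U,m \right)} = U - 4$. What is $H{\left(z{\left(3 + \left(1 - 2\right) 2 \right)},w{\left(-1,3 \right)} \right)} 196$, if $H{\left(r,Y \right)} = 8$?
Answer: $1568$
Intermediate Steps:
$w{\left(U,m \right)} = -4 + U$ ($w{\left(U,m \right)} = U - 4 = -4 + U$)
$z{\left(d \right)} = -16 - 8 d$ ($z{\left(d \right)} = - 8 \left(d - -2\right) = - 8 \left(d + 2\right) = - 8 \left(2 + d\right) = -16 - 8 d$)
$H{\left(z{\left(3 + \left(1 - 2\right) 2 \right)},w{\left(-1,3 \right)} \right)} 196 = 8 \cdot 196 = 1568$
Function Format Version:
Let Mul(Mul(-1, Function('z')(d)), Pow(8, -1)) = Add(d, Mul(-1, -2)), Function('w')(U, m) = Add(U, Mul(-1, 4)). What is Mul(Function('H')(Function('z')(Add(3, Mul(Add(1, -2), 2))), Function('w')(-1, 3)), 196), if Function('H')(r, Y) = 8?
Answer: 1568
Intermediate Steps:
Function('w')(U, m) = Add(-4, U) (Function('w')(U, m) = Add(U, -4) = Add(-4, U))
Function('z')(d) = Add(-16, Mul(-8, d)) (Function('z')(d) = Mul(-8, Add(d, Mul(-1, -2))) = Mul(-8, Add(d, 2)) = Mul(-8, Add(2, d)) = Add(-16, Mul(-8, d)))
Mul(Function('H')(Function('z')(Add(3, Mul(Add(1, -2), 2))), Function('w')(-1, 3)), 196) = Mul(8, 196) = 1568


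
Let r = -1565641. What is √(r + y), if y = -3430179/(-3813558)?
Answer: I*√2529939517233233938/1271186 ≈ 1251.3*I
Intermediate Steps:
y = 1143393/1271186 (y = -3430179*(-1/3813558) = 1143393/1271186 ≈ 0.89947)
√(r + y) = √(-1565641 + 1143393/1271186) = √(-1990219776833/1271186) = I*√2529939517233233938/1271186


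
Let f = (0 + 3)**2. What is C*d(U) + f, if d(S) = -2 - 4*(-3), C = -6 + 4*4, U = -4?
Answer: 109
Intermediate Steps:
C = 10 (C = -6 + 16 = 10)
d(S) = 10 (d(S) = -2 + 12 = 10)
f = 9 (f = 3**2 = 9)
C*d(U) + f = 10*10 + 9 = 100 + 9 = 109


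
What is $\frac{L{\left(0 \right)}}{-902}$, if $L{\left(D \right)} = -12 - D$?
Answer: $\frac{6}{451} \approx 0.013304$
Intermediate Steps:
$\frac{L{\left(0 \right)}}{-902} = \frac{-12 - 0}{-902} = \left(-12 + 0\right) \left(- \frac{1}{902}\right) = \left(-12\right) \left(- \frac{1}{902}\right) = \frac{6}{451}$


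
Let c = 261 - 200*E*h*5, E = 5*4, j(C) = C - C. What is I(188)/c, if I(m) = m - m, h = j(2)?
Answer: 0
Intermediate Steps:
j(C) = 0
h = 0
E = 20
I(m) = 0
c = 261 (c = 261 - 200*20*0*5 = 261 - 0*5 = 261 - 200*0 = 261 + 0 = 261)
I(188)/c = 0/261 = 0*(1/261) = 0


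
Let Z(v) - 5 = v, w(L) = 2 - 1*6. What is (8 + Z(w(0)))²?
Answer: 81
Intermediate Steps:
w(L) = -4 (w(L) = 2 - 6 = -4)
Z(v) = 5 + v
(8 + Z(w(0)))² = (8 + (5 - 4))² = (8 + 1)² = 9² = 81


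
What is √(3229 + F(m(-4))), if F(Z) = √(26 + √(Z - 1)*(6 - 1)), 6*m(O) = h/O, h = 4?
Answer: √(116244 + 6*√6*√(156 + 5*I*√42))/6 ≈ 56.869 + 0.0046314*I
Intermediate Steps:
m(O) = 2/(3*O) (m(O) = (4/O)/6 = 2/(3*O))
F(Z) = √(26 + 5*√(-1 + Z)) (F(Z) = √(26 + √(-1 + Z)*5) = √(26 + 5*√(-1 + Z)))
√(3229 + F(m(-4))) = √(3229 + √(26 + 5*√(-1 + (⅔)/(-4)))) = √(3229 + √(26 + 5*√(-1 + (⅔)*(-¼)))) = √(3229 + √(26 + 5*√(-1 - ⅙))) = √(3229 + √(26 + 5*√(-7/6))) = √(3229 + √(26 + 5*(I*√42/6))) = √(3229 + √(26 + 5*I*√42/6))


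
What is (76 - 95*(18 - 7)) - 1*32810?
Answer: -33779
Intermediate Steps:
(76 - 95*(18 - 7)) - 1*32810 = (76 - 95*11) - 32810 = (76 - 1045) - 32810 = -969 - 32810 = -33779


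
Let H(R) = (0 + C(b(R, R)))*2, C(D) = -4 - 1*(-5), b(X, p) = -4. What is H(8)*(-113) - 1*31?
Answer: -257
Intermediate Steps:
C(D) = 1 (C(D) = -4 + 5 = 1)
H(R) = 2 (H(R) = (0 + 1)*2 = 1*2 = 2)
H(8)*(-113) - 1*31 = 2*(-113) - 1*31 = -226 - 31 = -257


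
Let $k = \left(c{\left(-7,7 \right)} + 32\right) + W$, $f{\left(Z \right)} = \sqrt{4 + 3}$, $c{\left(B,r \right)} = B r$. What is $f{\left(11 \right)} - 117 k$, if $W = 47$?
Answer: $-3510 + \sqrt{7} \approx -3507.4$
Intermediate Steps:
$f{\left(Z \right)} = \sqrt{7}$
$k = 30$ ($k = \left(\left(-7\right) 7 + 32\right) + 47 = \left(-49 + 32\right) + 47 = -17 + 47 = 30$)
$f{\left(11 \right)} - 117 k = \sqrt{7} - 3510 = -3510 + \sqrt{7}$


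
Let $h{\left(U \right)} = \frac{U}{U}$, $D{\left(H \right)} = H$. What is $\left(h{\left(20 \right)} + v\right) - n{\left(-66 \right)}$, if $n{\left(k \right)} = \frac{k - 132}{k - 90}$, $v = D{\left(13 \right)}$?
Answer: $\frac{331}{26} \approx 12.731$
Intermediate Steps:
$h{\left(U \right)} = 1$
$v = 13$
$n{\left(k \right)} = \frac{-132 + k}{-90 + k}$
$\left(h{\left(20 \right)} + v\right) - n{\left(-66 \right)} = \left(1 + 13\right) - \frac{-132 - 66}{-90 - 66} = 14 - \frac{1}{-156} \left(-198\right) = 14 - \left(- \frac{1}{156}\right) \left(-198\right) = 14 - \frac{33}{26} = \frac{331}{26}$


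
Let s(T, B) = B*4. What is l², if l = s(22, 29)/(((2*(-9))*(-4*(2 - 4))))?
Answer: 841/1296 ≈ 0.64892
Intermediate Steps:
s(T, B) = 4*B
l = -29/36 (l = (4*29)/(((2*(-9))*(-4*(2 - 4)))) = 116/((-(-72)*(-2))) = 116/((-18*8)) = 116/(-144) = 116*(-1/144) = -29/36 ≈ -0.80556)
l² = (-29/36)² = 841/1296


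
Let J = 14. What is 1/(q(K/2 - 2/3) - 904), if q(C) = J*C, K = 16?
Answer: -3/2404 ≈ -0.0012479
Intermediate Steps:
q(C) = 14*C
1/(q(K/2 - 2/3) - 904) = 1/(14*(16/2 - 2/3) - 904) = 1/(14*(16*(½) - 2*⅓) - 904) = 1/(14*(8 - ⅔) - 904) = 1/(14*(22/3) - 904) = 1/(308/3 - 904) = 1/(-2404/3) = -3/2404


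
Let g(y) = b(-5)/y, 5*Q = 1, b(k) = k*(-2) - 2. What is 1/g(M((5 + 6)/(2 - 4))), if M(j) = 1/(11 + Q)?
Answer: 5/448 ≈ 0.011161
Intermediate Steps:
b(k) = -2 - 2*k (b(k) = -2*k - 2 = -2 - 2*k)
Q = ⅕ (Q = (⅕)*1 = ⅕ ≈ 0.20000)
M(j) = 5/56 (M(j) = 1/(11 + ⅕) = 1/(56/5) = 5/56)
g(y) = 8/y (g(y) = (-2 - 2*(-5))/y = (-2 + 10)/y = 8/y)
1/g(M((5 + 6)/(2 - 4))) = 1/(8/(5/56)) = 1/(8*(56/5)) = 1/(448/5) = 5/448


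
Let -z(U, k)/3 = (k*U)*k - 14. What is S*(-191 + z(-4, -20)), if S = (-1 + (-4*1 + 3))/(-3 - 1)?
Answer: 4651/2 ≈ 2325.5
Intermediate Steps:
z(U, k) = 42 - 3*U*k**2 (z(U, k) = -3*((k*U)*k - 14) = -3*((U*k)*k - 14) = -3*(U*k**2 - 14) = -3*(-14 + U*k**2) = 42 - 3*U*k**2)
S = 1/2 (S = (-1 + (-4 + 3))/(-4) = (-1 - 1)*(-1/4) = -2*(-1/4) = 1/2 ≈ 0.50000)
S*(-191 + z(-4, -20)) = (-191 + (42 - 3*(-4)*(-20)**2))/2 = (-191 + (42 - 3*(-4)*400))/2 = (-191 + (42 + 4800))/2 = (-191 + 4842)/2 = (1/2)*4651 = 4651/2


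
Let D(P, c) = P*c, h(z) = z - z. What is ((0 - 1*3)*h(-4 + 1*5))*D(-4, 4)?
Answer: 0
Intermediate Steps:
h(z) = 0
((0 - 1*3)*h(-4 + 1*5))*D(-4, 4) = ((0 - 1*3)*0)*(-4*4) = ((0 - 3)*0)*(-16) = -3*0*(-16) = 0*(-16) = 0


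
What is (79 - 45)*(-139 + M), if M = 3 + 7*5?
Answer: -3434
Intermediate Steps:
M = 38 (M = 3 + 35 = 38)
(79 - 45)*(-139 + M) = (79 - 45)*(-139 + 38) = 34*(-101) = -3434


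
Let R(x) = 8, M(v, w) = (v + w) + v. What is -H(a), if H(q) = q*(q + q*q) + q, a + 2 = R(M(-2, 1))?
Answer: -258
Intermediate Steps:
M(v, w) = w + 2*v
a = 6 (a = -2 + 8 = 6)
H(q) = q + q*(q + q**2) (H(q) = q*(q + q**2) + q = q + q*(q + q**2))
-H(a) = -6*(1 + 6 + 6**2) = -6*(1 + 6 + 36) = -6*43 = -1*258 = -258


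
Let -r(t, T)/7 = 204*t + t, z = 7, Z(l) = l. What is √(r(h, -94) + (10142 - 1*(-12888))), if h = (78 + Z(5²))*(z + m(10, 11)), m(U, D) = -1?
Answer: 10*I*√8638 ≈ 929.41*I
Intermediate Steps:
h = 618 (h = (78 + 5²)*(7 - 1) = (78 + 25)*6 = 103*6 = 618)
r(t, T) = -1435*t (r(t, T) = -7*(204*t + t) = -1435*t)
√(r(h, -94) + (10142 - 1*(-12888))) = √(-1435*618 + (10142 - 1*(-12888))) = √(-886830 + (10142 + 12888)) = √(-886830 + 23030) = √(-863800) = 10*I*√8638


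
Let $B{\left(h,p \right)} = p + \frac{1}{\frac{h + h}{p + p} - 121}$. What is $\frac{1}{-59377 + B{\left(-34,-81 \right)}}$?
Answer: $- \frac{9767}{580726367} \approx -1.6819 \cdot 10^{-5}$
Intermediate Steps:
$B{\left(h,p \right)} = p + \frac{1}{-121 + \frac{h}{p}}$ ($B{\left(h,p \right)} = p + \frac{1}{\frac{2 h}{2 p} - 121} = p + \frac{1}{2 h \frac{1}{2 p} - 121} = p + \frac{1}{\frac{h}{p} - 121} = p + \frac{1}{-121 + \frac{h}{p}}$)
$\frac{1}{-59377 + B{\left(-34,-81 \right)}} = \frac{1}{-59377 - \frac{81 \left(1 - 34 - -9801\right)}{-34 - -9801}} = \frac{1}{-59377 - \frac{81 \left(1 - 34 + 9801\right)}{-34 + 9801}} = \frac{1}{-59377 - 81 \cdot \frac{1}{9767} \cdot 9768} = \frac{1}{-59377 - \frac{81}{9767} \cdot 9768} = \frac{1}{-59377 - \frac{791208}{9767}} = \frac{1}{- \frac{580726367}{9767}} = - \frac{9767}{580726367}$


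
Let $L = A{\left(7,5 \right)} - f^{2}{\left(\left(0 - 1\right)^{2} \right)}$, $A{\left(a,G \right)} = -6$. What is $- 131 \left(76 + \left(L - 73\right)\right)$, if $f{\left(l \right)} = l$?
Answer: $524$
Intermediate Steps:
$L = -7$ ($L = -6 - \left(\left(0 - 1\right)^{2}\right)^{2} = -6 - \left(\left(-1\right)^{2}\right)^{2} = -6 - 1^{2} = -6 - 1 = -7$)
$- 131 \left(76 + \left(L - 73\right)\right) = - 131 \left(76 - 80\right) = \left(-131\right) \left(-4\right) = 524$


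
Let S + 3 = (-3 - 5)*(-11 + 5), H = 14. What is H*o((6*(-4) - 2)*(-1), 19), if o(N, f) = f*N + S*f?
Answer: 18886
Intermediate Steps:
S = 45 (S = -3 + (-3 - 5)*(-11 + 5) = -3 - 8*(-6) = -3 + 48 = 45)
o(N, f) = 45*f + N*f (o(N, f) = f*N + 45*f = N*f + 45*f = 45*f + N*f)
H*o((6*(-4) - 2)*(-1), 19) = 14*(19*(45 + (6*(-4) - 2)*(-1))) = 14*(19*(45 + (-24 - 2)*(-1))) = 14*(19*(45 - 26*(-1))) = 14*(19*(45 + 26)) = 14*(19*71) = 14*1349 = 18886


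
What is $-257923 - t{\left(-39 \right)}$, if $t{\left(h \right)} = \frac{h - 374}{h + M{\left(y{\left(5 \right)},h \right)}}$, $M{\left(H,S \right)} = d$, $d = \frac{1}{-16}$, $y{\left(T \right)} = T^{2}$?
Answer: $- \frac{161208483}{625} \approx -2.5793 \cdot 10^{5}$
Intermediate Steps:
$d = - \frac{1}{16} \approx -0.0625$
$M{\left(H,S \right)} = - \frac{1}{16}$
$t{\left(h \right)} = \frac{-374 + h}{- \frac{1}{16} + h}$ ($t{\left(h \right)} = \frac{h - 374}{h - \frac{1}{16}} = \frac{-374 + h}{- \frac{1}{16} + h}$)
$-257923 - t{\left(-39 \right)} = -257923 - \frac{16 \left(-374 - 39\right)}{-1 + 16 \left(-39\right)} = -257923 - 16 \frac{1}{-1 - 624} \left(-413\right) = -257923 - 16 \frac{1}{-625} \left(-413\right) = -257923 - 16 \left(- \frac{1}{625}\right) \left(-413\right) = -257923 - \frac{6608}{625} = - \frac{161208483}{625}$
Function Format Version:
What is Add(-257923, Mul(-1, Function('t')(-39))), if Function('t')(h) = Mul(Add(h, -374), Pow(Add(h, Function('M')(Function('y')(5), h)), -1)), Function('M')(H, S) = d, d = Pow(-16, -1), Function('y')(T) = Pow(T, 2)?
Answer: Rational(-161208483, 625) ≈ -2.5793e+5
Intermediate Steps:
d = Rational(-1, 16) ≈ -0.062500
Function('M')(H, S) = Rational(-1, 16)
Function('t')(h) = Mul(Pow(Add(Rational(-1, 16), h), -1), Add(-374, h)) (Function('t')(h) = Mul(Add(h, -374), Pow(Add(h, Rational(-1, 16)), -1)) = Mul(Add(-374, h), Pow(Add(Rational(-1, 16), h), -1)) = Mul(Pow(Add(Rational(-1, 16), h), -1), Add(-374, h)))
Add(-257923, Mul(-1, Function('t')(-39))) = Add(-257923, Mul(-1, Mul(16, Pow(Add(-1, Mul(16, -39)), -1), Add(-374, -39)))) = Add(-257923, Mul(-1, Mul(16, Pow(Add(-1, -624), -1), -413))) = Add(-257923, Mul(-1, Mul(16, Pow(-625, -1), -413))) = Add(-257923, Mul(-1, Mul(16, Rational(-1, 625), -413))) = Add(-257923, Mul(-1, Rational(6608, 625))) = Add(-257923, Rational(-6608, 625)) = Rational(-161208483, 625)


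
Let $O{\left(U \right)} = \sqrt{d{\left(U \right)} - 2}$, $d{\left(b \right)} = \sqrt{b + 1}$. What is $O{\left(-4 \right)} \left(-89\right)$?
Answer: $- 89 \sqrt{-2 + i \sqrt{3}} \approx -50.572 - 135.64 i$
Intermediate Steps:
$d{\left(b \right)} = \sqrt{1 + b}$
$O{\left(U \right)} = \sqrt{-2 + \sqrt{1 + U}}$ ($O{\left(U \right)} = \sqrt{\sqrt{1 + U} - 2} = \sqrt{-2 + \sqrt{1 + U}}$)
$O{\left(-4 \right)} \left(-89\right) = \sqrt{-2 + \sqrt{1 - 4}} \left(-89\right) = \sqrt{-2 + \sqrt{-3}} \left(-89\right) = \sqrt{-2 + i \sqrt{3}} \left(-89\right) = - 89 \sqrt{-2 + i \sqrt{3}}$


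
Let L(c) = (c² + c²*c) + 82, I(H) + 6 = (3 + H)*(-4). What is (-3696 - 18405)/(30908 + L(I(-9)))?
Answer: -7367/12382 ≈ -0.59498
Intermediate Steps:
I(H) = -18 - 4*H (I(H) = -6 + (3 + H)*(-4) = -6 + (-12 - 4*H) = -18 - 4*H)
L(c) = 82 + c² + c³ (L(c) = (c² + c³) + 82 = 82 + c² + c³)
(-3696 - 18405)/(30908 + L(I(-9))) = (-3696 - 18405)/(30908 + (82 + (-18 - 4*(-9))² + (-18 - 4*(-9))³)) = -22101/(30908 + (82 + (-18 + 36)² + (-18 + 36)³)) = -22101/(30908 + (82 + 18² + 18³)) = -22101/(30908 + (82 + 324 + 5832)) = -22101/(30908 + 6238) = -22101/37146 = -22101*1/37146 = -7367/12382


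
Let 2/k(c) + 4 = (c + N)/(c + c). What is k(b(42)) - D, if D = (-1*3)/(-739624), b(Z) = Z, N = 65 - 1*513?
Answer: -8875647/39200072 ≈ -0.22642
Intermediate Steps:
N = -448 (N = 65 - 513 = -448)
k(c) = 2/(-4 + (-448 + c)/(2*c)) (k(c) = 2/(-4 + (c - 448)/(c + c)) = 2/(-4 + (-448 + c)/((2*c))) = 2/(-4 + (-448 + c)*(1/(2*c))) = 2/(-4 + (-448 + c)/(2*c)))
D = 3/739624 (D = -1/739624*(-3) = 3/739624 ≈ 4.0561e-6)
k(b(42)) - D = -4*42/(448 + 7*42) - 1*3/739624 = -4*42/(448 + 294) - 3/739624 = -4*42/742 - 3/739624 = -4*42*1/742 - 3/739624 = -12/53 - 3/739624 = -8875647/39200072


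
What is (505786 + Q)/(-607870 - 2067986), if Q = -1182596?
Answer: 338405/1337928 ≈ 0.25293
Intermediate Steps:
(505786 + Q)/(-607870 - 2067986) = (505786 - 1182596)/(-607870 - 2067986) = -676810/(-2675856) = -676810*(-1/2675856) = 338405/1337928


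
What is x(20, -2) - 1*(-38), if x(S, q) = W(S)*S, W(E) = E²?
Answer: 8038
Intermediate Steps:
x(S, q) = S³ (x(S, q) = S²*S = S³)
x(20, -2) - 1*(-38) = 20³ - 1*(-38) = 8000 + 38 = 8038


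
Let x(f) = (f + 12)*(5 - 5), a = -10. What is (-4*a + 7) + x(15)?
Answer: 47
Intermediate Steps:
x(f) = 0 (x(f) = (12 + f)*0 = 0)
(-4*a + 7) + x(15) = (-4*(-10) + 7) + 0 = (40 + 7) + 0 = 47 + 0 = 47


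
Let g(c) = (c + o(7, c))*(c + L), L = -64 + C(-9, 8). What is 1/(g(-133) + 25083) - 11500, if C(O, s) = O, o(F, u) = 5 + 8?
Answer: -572734499/49803 ≈ -11500.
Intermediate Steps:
o(F, u) = 13
L = -73 (L = -64 - 9 = -73)
g(c) = (-73 + c)*(13 + c) (g(c) = (c + 13)*(c - 73) = (13 + c)*(-73 + c) = (-73 + c)*(13 + c))
1/(g(-133) + 25083) - 11500 = 1/((-949 + (-133)² - 60*(-133)) + 25083) - 11500 = 1/((-949 + 17689 + 7980) + 25083) - 11500 = 1/(24720 + 25083) - 11500 = 1/49803 - 11500 = -572734499/49803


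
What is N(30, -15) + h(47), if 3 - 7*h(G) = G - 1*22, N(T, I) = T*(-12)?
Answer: -2542/7 ≈ -363.14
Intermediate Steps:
N(T, I) = -12*T
h(G) = 25/7 - G/7 (h(G) = 3/7 - (G - 1*22)/7 = 3/7 - (G - 22)/7 = 3/7 - (-22 + G)/7 = 3/7 + (22/7 - G/7) = 25/7 - G/7)
N(30, -15) + h(47) = -12*30 + (25/7 - ⅐*47) = -360 + (25/7 - 47/7) = -360 - 22/7 = -2542/7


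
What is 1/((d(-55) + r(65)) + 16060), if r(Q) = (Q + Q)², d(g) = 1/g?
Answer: 55/1812799 ≈ 3.0340e-5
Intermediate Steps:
r(Q) = 4*Q² (r(Q) = (2*Q)² = 4*Q²)
1/((d(-55) + r(65)) + 16060) = 1/((1/(-55) + 4*65²) + 16060) = 1/((-1/55 + 4*4225) + 16060) = 1/((-1/55 + 16900) + 16060) = 1/(929499/55 + 16060) = 1/(1812799/55) = 55/1812799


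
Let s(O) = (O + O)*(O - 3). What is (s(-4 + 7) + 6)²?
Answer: 36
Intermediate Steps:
s(O) = 2*O*(-3 + O) (s(O) = (2*O)*(-3 + O) = 2*O*(-3 + O))
(s(-4 + 7) + 6)² = (2*(-4 + 7)*(-3 + (-4 + 7)) + 6)² = (2*3*(-3 + 3) + 6)² = (2*3*0 + 6)² = (0 + 6)² = 6² = 36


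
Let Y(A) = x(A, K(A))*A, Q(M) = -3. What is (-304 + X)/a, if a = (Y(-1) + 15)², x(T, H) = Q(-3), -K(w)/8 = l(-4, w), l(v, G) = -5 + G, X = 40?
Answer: -22/27 ≈ -0.81481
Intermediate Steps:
K(w) = 40 - 8*w (K(w) = -8*(-5 + w) = 40 - 8*w)
x(T, H) = -3
Y(A) = -3*A
a = 324 (a = (-3*(-1) + 15)² = (3 + 15)² = 18² = 324)
(-304 + X)/a = (-304 + 40)/324 = -264*1/324 = -22/27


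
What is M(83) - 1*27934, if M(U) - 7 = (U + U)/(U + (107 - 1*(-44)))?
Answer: -3267376/117 ≈ -27926.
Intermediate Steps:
M(U) = 7 + 2*U/(151 + U) (M(U) = 7 + (U + U)/(U + (107 - 1*(-44))) = 7 + (2*U)/(U + (107 + 44)) = 7 + (2*U)/(U + 151) = 7 + (2*U)/(151 + U) = 7 + 2*U/(151 + U))
M(83) - 1*27934 = (1057 + 9*83)/(151 + 83) - 1*27934 = (1057 + 747)/234 - 27934 = (1/234)*1804 - 27934 = 902/117 - 27934 = -3267376/117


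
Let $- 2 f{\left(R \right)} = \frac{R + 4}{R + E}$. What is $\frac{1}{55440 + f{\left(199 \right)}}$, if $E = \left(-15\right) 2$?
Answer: $\frac{338}{18738517} \approx 1.8038 \cdot 10^{-5}$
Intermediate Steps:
$E = -30$
$f{\left(R \right)} = - \frac{4 + R}{2 \left(-30 + R\right)}$ ($f{\left(R \right)} = - \frac{\left(R + 4\right) \frac{1}{R - 30}}{2} = - \frac{\left(4 + R\right) \frac{1}{-30 + R}}{2} = - \frac{\frac{1}{-30 + R} \left(4 + R\right)}{2} = - \frac{4 + R}{2 \left(-30 + R\right)}$)
$\frac{1}{55440 + f{\left(199 \right)}} = \frac{1}{55440 + \frac{-4 - 199}{2 \left(-30 + 199\right)}} = \frac{1}{55440 + \frac{-4 - 199}{2 \cdot 169}} = \frac{1}{55440 + \frac{1}{2} \cdot \frac{1}{169} \left(-203\right)} = \frac{1}{55440 - \frac{203}{338}} = \frac{1}{\frac{18738517}{338}} = \frac{338}{18738517}$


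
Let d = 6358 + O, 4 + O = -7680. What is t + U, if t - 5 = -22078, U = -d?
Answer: -20747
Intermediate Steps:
O = -7684 (O = -4 - 7680 = -7684)
d = -1326 (d = 6358 - 7684 = -1326)
U = 1326 (U = -1*(-1326) = 1326)
t = -22073 (t = 5 - 22078 = -22073)
t + U = -22073 + 1326 = -20747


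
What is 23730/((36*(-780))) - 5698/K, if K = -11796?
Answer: -333109/920088 ≈ -0.36204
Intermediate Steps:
23730/((36*(-780))) - 5698/K = 23730/((36*(-780))) - 5698/(-11796) = 23730/(-28080) - 5698*(-1/11796) = 23730*(-1/28080) + 2849/5898 = -791/936 + 2849/5898 = -333109/920088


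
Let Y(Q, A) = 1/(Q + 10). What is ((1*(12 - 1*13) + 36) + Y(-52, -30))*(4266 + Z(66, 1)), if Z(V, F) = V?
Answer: 1060618/7 ≈ 1.5152e+5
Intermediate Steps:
Y(Q, A) = 1/(10 + Q)
((1*(12 - 1*13) + 36) + Y(-52, -30))*(4266 + Z(66, 1)) = ((1*(12 - 1*13) + 36) + 1/(10 - 52))*(4266 + 66) = ((1*(12 - 13) + 36) + 1/(-42))*4332 = ((1*(-1) + 36) - 1/42)*4332 = ((-1 + 36) - 1/42)*4332 = (35 - 1/42)*4332 = (1469/42)*4332 = 1060618/7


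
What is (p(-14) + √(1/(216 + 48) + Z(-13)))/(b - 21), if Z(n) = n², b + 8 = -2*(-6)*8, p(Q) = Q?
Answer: -14/67 + √2944722/8844 ≈ -0.014923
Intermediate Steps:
b = 88 (b = -8 - 2*(-6)*8 = -8 + 12*8 = -8 + 96 = 88)
(p(-14) + √(1/(216 + 48) + Z(-13)))/(b - 21) = (-14 + √(1/(216 + 48) + (-13)²))/(88 - 21) = (-14 + √(1/264 + 169))/67 = (-14 + √(1/264 + 169))*(1/67) = (-14 + √(44617/264))*(1/67) = (-14 + √2944722/132)*(1/67) = -14/67 + √2944722/8844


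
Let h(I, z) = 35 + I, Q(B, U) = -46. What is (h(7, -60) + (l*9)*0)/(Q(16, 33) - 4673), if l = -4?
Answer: -14/1573 ≈ -0.0089002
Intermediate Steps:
(h(7, -60) + (l*9)*0)/(Q(16, 33) - 4673) = ((35 + 7) - 4*9*0)/(-46 - 4673) = (42 - 36*0)/(-4719) = (42 + 0)*(-1/4719) = 42*(-1/4719) = -14/1573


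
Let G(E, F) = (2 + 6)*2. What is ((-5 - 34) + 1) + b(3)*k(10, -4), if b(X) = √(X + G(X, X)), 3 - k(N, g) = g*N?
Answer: -38 + 43*√19 ≈ 149.43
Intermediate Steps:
k(N, g) = 3 - N*g (k(N, g) = 3 - g*N = 3 - N*g)
G(E, F) = 16 (G(E, F) = 8*2 = 16)
b(X) = √(16 + X) (b(X) = √(X + 16) = √(16 + X))
((-5 - 34) + 1) + b(3)*k(10, -4) = ((-5 - 34) + 1) + √(16 + 3)*(3 - 1*10*(-4)) = (-39 + 1) + √19*(3 + 40) = -38 + √19*43 = -38 + 43*√19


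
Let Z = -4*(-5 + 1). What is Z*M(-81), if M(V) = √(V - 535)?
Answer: 32*I*√154 ≈ 397.11*I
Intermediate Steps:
Z = 16 (Z = -4*(-4) = 16)
M(V) = √(-535 + V)
Z*M(-81) = 16*√(-535 - 81) = 16*√(-616) = 16*(2*I*√154) = 32*I*√154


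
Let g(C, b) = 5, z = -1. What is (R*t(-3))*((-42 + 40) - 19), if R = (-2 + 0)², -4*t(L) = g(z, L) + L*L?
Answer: 294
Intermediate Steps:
t(L) = -5/4 - L²/4 (t(L) = -(5 + L*L)/4 = -(5 + L²)/4 = -5/4 - L²/4)
R = 4 (R = (-2)² = 4)
(R*t(-3))*((-42 + 40) - 19) = (4*(-5/4 - ¼*(-3)²))*((-42 + 40) - 19) = (4*(-5/4 - ¼*9))*(-2 - 19) = (4*(-5/4 - 9/4))*(-21) = (4*(-7/2))*(-21) = -14*(-21) = 294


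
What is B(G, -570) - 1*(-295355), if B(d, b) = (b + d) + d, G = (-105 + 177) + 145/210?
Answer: 6193538/21 ≈ 2.9493e+5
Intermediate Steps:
G = 3053/42 (G = 72 + 145*(1/210) = 72 + 29/42 = 3053/42 ≈ 72.690)
B(d, b) = b + 2*d
B(G, -570) - 1*(-295355) = (-570 + 2*(3053/42)) - 1*(-295355) = (-570 + 3053/21) + 295355 = -8917/21 + 295355 = 6193538/21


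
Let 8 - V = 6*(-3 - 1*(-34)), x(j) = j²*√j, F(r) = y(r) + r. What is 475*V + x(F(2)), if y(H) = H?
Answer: -84518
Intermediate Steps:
F(r) = 2*r (F(r) = r + r = 2*r)
x(j) = j^(5/2)
V = -178 (V = 8 - 6*(-3 - 1*(-34)) = 8 - 6*(-3 + 34) = 8 - 6*31 = 8 - 1*186 = 8 - 186 = -178)
475*V + x(F(2)) = 475*(-178) + (2*2)^(5/2) = -84550 + 4^(5/2) = -84550 + 32 = -84518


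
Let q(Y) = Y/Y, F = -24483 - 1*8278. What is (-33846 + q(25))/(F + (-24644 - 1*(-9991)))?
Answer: 33845/47414 ≈ 0.71382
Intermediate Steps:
F = -32761 (F = -24483 - 8278 = -32761)
q(Y) = 1
(-33846 + q(25))/(F + (-24644 - 1*(-9991))) = (-33846 + 1)/(-32761 + (-24644 - 1*(-9991))) = -33845/(-32761 + (-24644 + 9991)) = -33845/(-32761 - 14653) = -33845/(-47414) = -33845*(-1/47414) = 33845/47414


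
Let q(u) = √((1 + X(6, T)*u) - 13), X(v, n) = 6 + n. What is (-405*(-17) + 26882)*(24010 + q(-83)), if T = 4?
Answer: 810745670 + 33767*I*√842 ≈ 8.1075e+8 + 9.7983e+5*I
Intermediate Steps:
q(u) = √(-12 + 10*u) (q(u) = √((1 + (6 + 4)*u) - 13) = √((1 + 10*u) - 13) = √(-12 + 10*u))
(-405*(-17) + 26882)*(24010 + q(-83)) = (-405*(-17) + 26882)*(24010 + √(-12 + 10*(-83))) = (6885 + 26882)*(24010 + √(-12 - 830)) = 33767*(24010 + √(-842)) = 33767*(24010 + I*√842) = 810745670 + 33767*I*√842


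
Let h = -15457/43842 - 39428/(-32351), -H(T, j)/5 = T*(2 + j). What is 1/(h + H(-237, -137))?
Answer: -1418332542/226896519853481 ≈ -6.2510e-6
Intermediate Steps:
H(T, j) = -5*T*(2 + j)
h = 1228552969/1418332542 (h = -15457*1/43842 - 39428*(-1/32351) = -15457/43842 + 39428/32351 = 1228552969/1418332542 ≈ 0.86620)
1/(h + H(-237, -137)) = 1/(1228552969/1418332542 - 5*(-237)*(2 - 137)) = 1/(1228552969/1418332542 - 5*(-237)*(-135)) = 1/(1228552969/1418332542 - 159975) = 1/(-226896519853481/1418332542) = -1418332542/226896519853481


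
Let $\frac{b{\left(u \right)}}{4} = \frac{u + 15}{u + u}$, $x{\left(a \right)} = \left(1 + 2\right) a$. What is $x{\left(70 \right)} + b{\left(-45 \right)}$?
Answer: $\frac{634}{3} \approx 211.33$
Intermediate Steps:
$x{\left(a \right)} = 3 a$
$b{\left(u \right)} = \frac{2 \left(15 + u\right)}{u}$ ($b{\left(u \right)} = 4 \frac{u + 15}{u + u} = 4 \frac{15 + u}{2 u} = \frac{2 \left(15 + u\right)}{u}$)
$x{\left(70 \right)} + b{\left(-45 \right)} = 3 \cdot 70 + \left(2 + \frac{30}{-45}\right) = 210 + \left(2 + 30 \left(- \frac{1}{45}\right)\right) = 210 + \left(2 - \frac{2}{3}\right) = 210 + \frac{4}{3} = \frac{634}{3}$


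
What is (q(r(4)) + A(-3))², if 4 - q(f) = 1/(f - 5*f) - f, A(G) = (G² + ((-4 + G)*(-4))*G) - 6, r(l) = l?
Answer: 1361889/256 ≈ 5319.9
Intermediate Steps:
A(G) = -6 + G² + G*(16 - 4*G) (A(G) = (G² + (16 - 4*G)*G) - 6 = (G² + G*(16 - 4*G)) - 6 = -6 + G² + G*(16 - 4*G))
q(f) = 4 + f + 1/(4*f) (q(f) = 4 - (1/(f - 5*f) - f) = 4 - (1/(-4*f) - f) = 4 - (-1/(4*f) - f) = 4 - (-f - 1/(4*f)) = 4 + (f + 1/(4*f)) = 4 + f + 1/(4*f))
(q(r(4)) + A(-3))² = ((4 + 4 + (¼)/4) + (-6 - 3*(-3)² + 16*(-3)))² = ((4 + 4 + (¼)*(¼)) + (-6 - 3*9 - 48))² = ((4 + 4 + 1/16) + (-6 - 27 - 48))² = (129/16 - 81)² = (-1167/16)² = 1361889/256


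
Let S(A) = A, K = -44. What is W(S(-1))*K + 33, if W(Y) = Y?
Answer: 77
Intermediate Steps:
W(S(-1))*K + 33 = -1*(-44) + 33 = 44 + 33 = 77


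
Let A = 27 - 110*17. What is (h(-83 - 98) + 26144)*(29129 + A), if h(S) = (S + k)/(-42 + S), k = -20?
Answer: 159085920518/223 ≈ 7.1339e+8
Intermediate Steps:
A = -1843 (A = 27 - 1870 = -1843)
h(S) = (-20 + S)/(-42 + S) (h(S) = (S - 20)/(-42 + S) = (-20 + S)/(-42 + S))
(h(-83 - 98) + 26144)*(29129 + A) = ((-20 + (-83 - 98))/(-42 + (-83 - 98)) + 26144)*(29129 - 1843) = ((-20 - 181)/(-42 - 181) + 26144)*27286 = (-201/(-223) + 26144)*27286 = (-1/223*(-201) + 26144)*27286 = (201/223 + 26144)*27286 = (5830313/223)*27286 = 159085920518/223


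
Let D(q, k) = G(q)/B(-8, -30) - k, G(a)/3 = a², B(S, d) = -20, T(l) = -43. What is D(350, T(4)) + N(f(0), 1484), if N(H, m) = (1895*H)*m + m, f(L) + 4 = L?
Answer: -11265568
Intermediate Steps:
f(L) = -4 + L
N(H, m) = m + 1895*H*m (N(H, m) = 1895*H*m + m = m + 1895*H*m)
G(a) = 3*a²
D(q, k) = -k - 3*q²/20 (D(q, k) = (3*q²)/(-20) - k = (3*q²)*(-1/20) - k = -3*q²/20 - k = -k - 3*q²/20)
D(350, T(4)) + N(f(0), 1484) = (-1*(-43) - 3/20*350²) + 1484*(1 + 1895*(-4 + 0)) = (43 - 3/20*122500) + 1484*(1 + 1895*(-4)) = (43 - 18375) + 1484*(1 - 7580) = -18332 + 1484*(-7579) = -18332 - 11247236 = -11265568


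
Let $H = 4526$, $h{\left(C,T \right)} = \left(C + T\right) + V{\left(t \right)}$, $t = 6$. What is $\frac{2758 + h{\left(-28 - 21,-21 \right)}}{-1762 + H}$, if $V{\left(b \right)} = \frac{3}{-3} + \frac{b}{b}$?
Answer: $\frac{672}{691} \approx 0.9725$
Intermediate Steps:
$V{\left(b \right)} = 0$ ($V{\left(b \right)} = 3 \left(- \frac{1}{3}\right) + 1 = -1 + 1 = 0$)
$h{\left(C,T \right)} = C + T$ ($h{\left(C,T \right)} = \left(C + T\right) + 0 = C + T$)
$\frac{2758 + h{\left(-28 - 21,-21 \right)}}{-1762 + H} = \frac{2758 - 70}{-1762 + 4526} = \frac{2758 - 70}{2764} = \left(2758 - 70\right) \frac{1}{2764} = 2688 \cdot \frac{1}{2764} = \frac{672}{691}$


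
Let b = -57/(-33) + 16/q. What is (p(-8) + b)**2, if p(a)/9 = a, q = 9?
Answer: 45981961/9801 ≈ 4691.6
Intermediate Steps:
p(a) = 9*a
b = 347/99 (b = -57/(-33) + 16/9 = -57*(-1/33) + 16*(1/9) = 19/11 + 16/9 = 347/99 ≈ 3.5051)
(p(-8) + b)**2 = (9*(-8) + 347/99)**2 = (-72 + 347/99)**2 = (-6781/99)**2 = 45981961/9801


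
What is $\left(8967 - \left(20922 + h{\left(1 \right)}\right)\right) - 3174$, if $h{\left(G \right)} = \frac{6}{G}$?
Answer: $-15135$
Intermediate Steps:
$\left(8967 - \left(20922 + h{\left(1 \right)}\right)\right) - 3174 = \left(8967 - \left(20922 + 6\right)\right) - 3174 = \left(8967 - 20928\right) - 3174 = -11961 - 3174 = -15135$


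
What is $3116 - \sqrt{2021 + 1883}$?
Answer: $3116 - 8 \sqrt{61} \approx 3053.5$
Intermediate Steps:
$3116 - \sqrt{2021 + 1883} = 3116 - \sqrt{3904} = 3116 - 8 \sqrt{61}$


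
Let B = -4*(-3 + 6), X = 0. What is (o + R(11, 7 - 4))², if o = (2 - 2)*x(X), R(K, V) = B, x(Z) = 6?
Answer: 144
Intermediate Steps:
B = -12 (B = -4*3 = -12)
R(K, V) = -12
o = 0 (o = (2 - 2)*6 = 0*6 = 0)
(o + R(11, 7 - 4))² = (0 - 12)² = (-12)² = 144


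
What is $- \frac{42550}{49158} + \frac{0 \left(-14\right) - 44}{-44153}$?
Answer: $- \frac{938273599}{1085236587} \approx -0.86458$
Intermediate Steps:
$- \frac{42550}{49158} + \frac{0 \left(-14\right) - 44}{-44153} = \left(-42550\right) \frac{1}{49158} + \left(0 - 44\right) \left(- \frac{1}{44153}\right) = - \frac{21275}{24579} - - \frac{44}{44153} = - \frac{21275}{24579} + \frac{44}{44153} = - \frac{938273599}{1085236587}$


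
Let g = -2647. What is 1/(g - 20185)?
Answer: -1/22832 ≈ -4.3798e-5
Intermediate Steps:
1/(g - 20185) = 1/(-2647 - 20185) = 1/(-22832) = -1/22832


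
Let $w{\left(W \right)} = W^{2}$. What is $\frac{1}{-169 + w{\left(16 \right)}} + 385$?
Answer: $\frac{33496}{87} \approx 385.01$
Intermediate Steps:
$\frac{1}{-169 + w{\left(16 \right)}} + 385 = \frac{1}{-169 + 16^{2}} + 385 = \frac{1}{-169 + 256} + 385 = \frac{1}{87} + 385 = \frac{33496}{87}$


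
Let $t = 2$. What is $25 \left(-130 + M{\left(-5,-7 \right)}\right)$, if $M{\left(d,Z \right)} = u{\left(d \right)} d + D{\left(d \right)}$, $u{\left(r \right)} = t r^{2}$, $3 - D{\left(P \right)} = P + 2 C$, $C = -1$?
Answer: $-9250$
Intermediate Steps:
$D{\left(P \right)} = 5 - P$ ($D{\left(P \right)} = 3 - \left(P + 2 \left(-1\right)\right) = 3 - \left(P - 2\right) = 3 - \left(-2 + P\right) = 5 - P$)
$u{\left(r \right)} = 2 r^{2}$
$M{\left(d,Z \right)} = 5 - d + 2 d^{3}$ ($M{\left(d,Z \right)} = 2 d^{2} d - \left(-5 + d\right) = 2 d^{3} - \left(-5 + d\right) = 5 - d + 2 d^{3}$)
$25 \left(-130 + M{\left(-5,-7 \right)}\right) = 25 \left(-130 + \left(5 - -5 + 2 \left(-5\right)^{3}\right)\right) = 25 \left(-130 + \left(5 + 5 + 2 \left(-125\right)\right)\right) = 25 \left(-130 + \left(5 + 5 - 250\right)\right) = 25 \left(-130 - 240\right) = 25 \left(-370\right) = -9250$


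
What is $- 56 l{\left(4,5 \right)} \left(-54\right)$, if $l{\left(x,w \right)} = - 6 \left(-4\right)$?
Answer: $72576$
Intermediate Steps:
$l{\left(x,w \right)} = 24$ ($l{\left(x,w \right)} = \left(-1\right) \left(-24\right) = 24$)
$- 56 l{\left(4,5 \right)} \left(-54\right) = \left(-56\right) 24 \left(-54\right) = \left(-1344\right) \left(-54\right) = 72576$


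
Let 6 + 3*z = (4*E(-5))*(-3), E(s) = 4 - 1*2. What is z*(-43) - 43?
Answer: 387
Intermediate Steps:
E(s) = 2 (E(s) = 4 - 2 = 2)
z = -10 (z = -2 + ((4*2)*(-3))/3 = -2 + (8*(-3))/3 = -2 + (⅓)*(-24) = -2 - 8 = -10)
z*(-43) - 43 = -10*(-43) - 43 = 430 - 43 = 387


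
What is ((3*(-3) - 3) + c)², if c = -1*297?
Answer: 95481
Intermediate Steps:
c = -297
((3*(-3) - 3) + c)² = ((3*(-3) - 3) - 297)² = ((-9 - 3) - 297)² = (-12 - 297)² = (-309)² = 95481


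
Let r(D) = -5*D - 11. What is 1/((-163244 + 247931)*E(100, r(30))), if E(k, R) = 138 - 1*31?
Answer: 1/9061509 ≈ 1.1036e-7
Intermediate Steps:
r(D) = -11 - 5*D
E(k, R) = 107 (E(k, R) = 138 - 31 = 107)
1/((-163244 + 247931)*E(100, r(30))) = 1/((-163244 + 247931)*107) = (1/107)/84687 = (1/84687)*(1/107) = 1/9061509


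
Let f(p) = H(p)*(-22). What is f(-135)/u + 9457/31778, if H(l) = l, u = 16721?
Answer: 252511157/531359938 ≈ 0.47522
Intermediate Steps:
f(p) = -22*p (f(p) = p*(-22) = -22*p)
f(-135)/u + 9457/31778 = -22*(-135)/16721 + 9457/31778 = 2970*(1/16721) + 9457*(1/31778) = 2970/16721 + 9457/31778 = 252511157/531359938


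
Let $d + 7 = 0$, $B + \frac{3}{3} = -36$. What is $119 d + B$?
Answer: $-870$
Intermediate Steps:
$B = -37$ ($B = -1 - 36 = -37$)
$d = -7$ ($d = -7 + 0 = -7$)
$119 d + B = 119 \left(-7\right) - 37 = -833 - 37 = -870$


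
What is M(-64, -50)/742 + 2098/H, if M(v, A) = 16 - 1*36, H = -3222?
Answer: -405289/597681 ≈ -0.67810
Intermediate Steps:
M(v, A) = -20 (M(v, A) = 16 - 36 = -20)
M(-64, -50)/742 + 2098/H = -20/742 + 2098/(-3222) = -20*1/742 + 2098*(-1/3222) = -10/371 - 1049/1611 = -405289/597681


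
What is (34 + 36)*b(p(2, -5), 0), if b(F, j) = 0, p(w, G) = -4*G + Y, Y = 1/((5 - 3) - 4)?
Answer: 0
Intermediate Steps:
Y = -1/2 (Y = 1/(2 - 4) = 1/(-2) = -1/2 ≈ -0.50000)
p(w, G) = -1/2 - 4*G (p(w, G) = -4*G - 1/2 = -1/2 - 4*G)
(34 + 36)*b(p(2, -5), 0) = (34 + 36)*0 = 70*0 = 0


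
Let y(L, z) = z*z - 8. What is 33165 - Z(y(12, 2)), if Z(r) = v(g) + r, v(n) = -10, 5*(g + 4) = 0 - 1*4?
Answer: 33179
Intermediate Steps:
g = -24/5 (g = -4 + (0 - 1*4)/5 = -4 + (0 - 4)/5 = -4 + (⅕)*(-4) = -4 - ⅘ = -24/5 ≈ -4.8000)
y(L, z) = -8 + z² (y(L, z) = z² - 8 = -8 + z²)
Z(r) = -10 + r
33165 - Z(y(12, 2)) = 33165 - (-10 + (-8 + 2²)) = 33165 - (-10 + (-8 + 4)) = 33165 - (-10 - 4) = 33165 - 1*(-14) = 33165 + 14 = 33179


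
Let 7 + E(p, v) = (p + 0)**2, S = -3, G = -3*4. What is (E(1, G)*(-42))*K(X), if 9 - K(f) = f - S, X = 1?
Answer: 1260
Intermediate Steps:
G = -12
E(p, v) = -7 + p**2 (E(p, v) = -7 + (p + 0)**2 = -7 + p**2)
K(f) = 6 - f (K(f) = 9 - (f - 1*(-3)) = 9 - (f + 3) = 9 - (3 + f) = 9 + (-3 - f) = 6 - f)
(E(1, G)*(-42))*K(X) = ((-7 + 1**2)*(-42))*(6 - 1*1) = ((-7 + 1)*(-42))*(6 - 1) = -6*(-42)*5 = 252*5 = 1260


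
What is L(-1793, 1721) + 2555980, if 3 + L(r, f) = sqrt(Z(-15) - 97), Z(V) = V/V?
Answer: 2555977 + 4*I*sqrt(6) ≈ 2.556e+6 + 9.798*I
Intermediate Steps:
Z(V) = 1
L(r, f) = -3 + 4*I*sqrt(6) (L(r, f) = -3 + sqrt(1 - 97) = -3 + sqrt(-96) = -3 + 4*I*sqrt(6))
L(-1793, 1721) + 2555980 = (-3 + 4*I*sqrt(6)) + 2555980 = 2555977 + 4*I*sqrt(6)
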